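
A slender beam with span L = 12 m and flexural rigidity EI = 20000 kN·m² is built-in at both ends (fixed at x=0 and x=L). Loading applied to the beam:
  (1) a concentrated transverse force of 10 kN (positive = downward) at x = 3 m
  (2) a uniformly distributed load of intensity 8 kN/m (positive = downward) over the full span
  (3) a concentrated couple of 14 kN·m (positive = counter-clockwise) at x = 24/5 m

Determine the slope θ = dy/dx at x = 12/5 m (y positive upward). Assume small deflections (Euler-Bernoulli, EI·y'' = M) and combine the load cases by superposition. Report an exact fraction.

Load 1 — point force P=10 kN at a=3 m (b=L-a=9):
  θ_1 = -Pb²x(2aL-(3a+b)x)/(2L³EI)  [x≤a] = -10·9²·(12/5)·(2·3·12-(3·3+9)·(12/5))/(2·12³·20000) = -81/100000 rad
Load 2 — uniform load w=8 kN/m over full span:
  θ_2 = -wx(L-x)(L-2x)/(12EI) = -8·(12/5)·(12-(12/5))·(12-2·(12/5))/(12·20000) = -432/78125 rad
Load 3 — applied couple M₀=14 kN·m at a=24/5 m (b=L-a=36/5):
  θ_3 = (R_Ax²/2 - M_Ax)/EI  [x≤a] with R_A=42/25, M_A=42/25 = ((42/25)·(12/5)²/2 - (42/25)·(12/5))/20000 = 63/1562500 rad
Superposition: θ = Σ θ_i = -78741/12500000 rad ≈ -0.006299 rad

θ(12/5) = -78741/12500000 rad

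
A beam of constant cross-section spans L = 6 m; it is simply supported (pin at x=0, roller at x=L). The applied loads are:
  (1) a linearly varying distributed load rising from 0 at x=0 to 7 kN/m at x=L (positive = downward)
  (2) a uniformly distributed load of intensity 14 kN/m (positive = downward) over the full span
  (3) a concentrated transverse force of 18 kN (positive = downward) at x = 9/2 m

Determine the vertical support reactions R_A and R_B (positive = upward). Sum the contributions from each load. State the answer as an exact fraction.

Load 1 — triangular load w₀=7 kN/m (0→w₀ over full span):
  R_A = w₀L/6 = 7·6/6 = 7 kN
  R_B = w₀L/3 = 7·6/3 = 14 kN
Load 2 — uniform load w=14 kN/m over full span:
  R_A = wL/2 = 14·6/2 = 42 kN
  R_B = wL/2 = 14·6/2 = 42 kN
Load 3 — point force P=18 kN at a=9/2 m (b=L-a=3/2):
  R_A = Pb/L = 18·(3/2)/6 = 9/2 kN
  R_B = Pa/L = 18·(9/2)/6 = 27/2 kN
Superposition: R_A = 107/2 kN, R_B = 139/2 kN

R_A = 107/2 kN, R_B = 139/2 kN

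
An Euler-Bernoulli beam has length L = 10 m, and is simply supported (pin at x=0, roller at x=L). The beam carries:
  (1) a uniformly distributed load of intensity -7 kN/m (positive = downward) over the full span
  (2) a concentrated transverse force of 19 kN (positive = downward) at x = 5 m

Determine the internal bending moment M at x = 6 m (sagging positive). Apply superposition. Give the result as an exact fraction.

Load 1 — uniform load w=-7 kN/m over full span:
  M_1 = wx(L-x)/2 = (-7)·6·(10-6)/2 = -84 kN·m
Load 2 — point force P=19 kN at a=5 m (b=L-a=5):
  M_2 = Pa(L-x)/L  [x>a] = 19·5·(10-6)/10 = 38 kN·m
Superposition: M = Σ M_i = -46 kN·m ≈ -46.000000 kN·m

M(6) = -46 kN·m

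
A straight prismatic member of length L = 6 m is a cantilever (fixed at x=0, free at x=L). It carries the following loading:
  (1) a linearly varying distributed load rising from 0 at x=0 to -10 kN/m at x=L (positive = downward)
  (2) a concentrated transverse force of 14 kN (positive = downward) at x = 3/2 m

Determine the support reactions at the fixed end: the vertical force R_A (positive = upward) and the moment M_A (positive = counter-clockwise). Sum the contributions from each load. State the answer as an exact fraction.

Load 1 — triangular load w₀=-10 kN/m (0→w₀ over full span):
  R_A = w₀L/2 = (-10)·6/2 = -30 kN
  M_A = w₀L²/3 = (-10)·6²/3 = -120 kN·m
Load 2 — point force P=14 kN at a=3/2 m (b=L-a=9/2):
  R_A = P = 14 kN
  M_A = Pa = 14·(3/2) = 21 kN·m
Superposition: R_A = -16 kN, M_A = -99 kN·m

R_A = -16 kN, M_A = -99 kN·m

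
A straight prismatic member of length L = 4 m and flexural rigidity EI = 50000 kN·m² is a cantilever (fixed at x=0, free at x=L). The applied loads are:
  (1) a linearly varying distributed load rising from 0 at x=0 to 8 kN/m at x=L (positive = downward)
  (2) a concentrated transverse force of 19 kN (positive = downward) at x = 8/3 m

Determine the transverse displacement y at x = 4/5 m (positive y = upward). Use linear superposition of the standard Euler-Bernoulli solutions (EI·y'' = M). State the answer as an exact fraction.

y(4/5) = -78766/146484375 m

Load 1 — triangular load w₀=8 kN/m (0→w₀ over full span):
  y_1 = (w₀Lx³/12-w₀L²x²/6-w₀x⁵/(120L))/EI = (8·4·(4/5)³/12-8·4²·(4/5)²/6-8·(4/5)⁵/(120·4))/50000 = -36016/146484375 m
Load 2 — point force P=19 kN at a=8/3 m (b=L-a=4/3):
  y_2 = -Px²(3a-x)/(6EI)  [x≤a] = -19·(4/5)²·(3·(8/3)-(4/5))/(6·50000) = -114/390625 m
Superposition: y = Σ y_i = -78766/146484375 m ≈ -0.000538 m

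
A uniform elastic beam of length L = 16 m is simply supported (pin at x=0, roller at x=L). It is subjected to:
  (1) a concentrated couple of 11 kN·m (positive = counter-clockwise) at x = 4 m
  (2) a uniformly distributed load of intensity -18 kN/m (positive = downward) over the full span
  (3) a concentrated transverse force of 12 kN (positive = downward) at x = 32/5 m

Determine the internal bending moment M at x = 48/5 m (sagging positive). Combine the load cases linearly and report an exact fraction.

Load 1 — applied couple M₀=11 kN·m at a=4 m (b=L-a=12):
  M_1 = M₀x/L - M₀  [x>a] = 11·(48/5)/16 - 11 = -22/5 kN·m
Load 2 — uniform load w=-18 kN/m over full span:
  M_2 = wx(L-x)/2 = (-18)·(48/5)·(16-(48/5))/2 = -13824/25 kN·m
Load 3 — point force P=12 kN at a=32/5 m (b=L-a=48/5):
  M_3 = Pa(L-x)/L  [x>a] = 12·(32/5)·(16-(48/5))/16 = 768/25 kN·m
Superposition: M = Σ M_i = -13166/25 kN·m ≈ -526.640000 kN·m

M(48/5) = -13166/25 kN·m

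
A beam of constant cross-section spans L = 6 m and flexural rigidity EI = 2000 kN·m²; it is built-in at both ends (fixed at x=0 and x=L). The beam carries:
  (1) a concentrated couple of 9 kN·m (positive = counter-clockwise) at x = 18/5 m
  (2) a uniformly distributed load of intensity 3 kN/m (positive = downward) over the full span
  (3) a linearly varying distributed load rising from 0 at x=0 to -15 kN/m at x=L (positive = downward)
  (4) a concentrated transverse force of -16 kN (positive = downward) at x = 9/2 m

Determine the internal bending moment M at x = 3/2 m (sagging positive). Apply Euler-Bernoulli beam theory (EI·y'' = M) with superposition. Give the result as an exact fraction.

Load 1 — applied couple M₀=9 kN·m at a=18/5 m (b=L-a=12/5):
  M_1 = R_Ax - M_A  [x≤a] with R_A=54/25, M_A=72/25 = (54/25)·(3/2) - (72/25) = 9/25 kN·m
Load 2 — uniform load w=3 kN/m over full span:
  M_2 = wLx/2 - wL²/12 - wx²/2 = 3·6·(3/2)/2 - 3·6²/12 - 3·(3/2)²/2 = 9/8 kN·m
Load 3 — triangular load w₀=-15 kN/m (0→w₀ over full span):
  M_3 = 3w₀Lx/20 - w₀L²/30 - w₀x³/(6L) = 3·(-15)·6·(3/2)/20 - (-15)·6²/30 - (-15)·(3/2)³/(6·6) = -27/32 kN·m
Load 4 — point force P=-16 kN at a=9/2 m (b=L-a=3/2):
  M_4 = Pb²(3a+b)x/L³ - Pab²/L²  [x≤a] = (-16)·(3/2)²·(3·(9/2)+(3/2))·(3/2)/6³ - (-16)·(9/2)·(3/2)²/6² = 3/4 kN·m
Superposition: M = Σ M_i = 1113/800 kN·m ≈ 1.391250 kN·m

M(3/2) = 1113/800 kN·m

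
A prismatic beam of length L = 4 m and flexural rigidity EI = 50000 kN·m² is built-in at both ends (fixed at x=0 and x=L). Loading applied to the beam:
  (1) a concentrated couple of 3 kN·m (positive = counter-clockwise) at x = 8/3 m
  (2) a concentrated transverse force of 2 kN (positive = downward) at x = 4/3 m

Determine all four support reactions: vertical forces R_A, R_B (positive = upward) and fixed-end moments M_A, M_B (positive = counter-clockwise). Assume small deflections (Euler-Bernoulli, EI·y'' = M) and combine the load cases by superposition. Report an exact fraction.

R_A = 67/27 kN, M_A = 59/27 kN·m, R_B = -13/27 kN, M_B = -16/27 kN·m

Load 1 — applied couple M₀=3 kN·m at a=8/3 m (b=L-a=4/3):
  R_A = 6M₀ab/L³ = 6·3·(8/3)·(4/3)/4³ = 1 kN
  M_A = M₀b(2a-b)/L² = 3·(4/3)·(2·(8/3)-(4/3))/4² = 1 kN·m
  R_B = -6M₀ab/L³ = -6·3·(8/3)·(4/3)/4³ = -1 kN
  M_B = M₀a(2b-a)/L² = 3·(8/3)·(2·(4/3)-(8/3))/4² = 0 kN·m
Load 2 — point force P=2 kN at a=4/3 m (b=L-a=8/3):
  R_A = Pb²(3a+b)/L³ = 2·(8/3)²·(3·(4/3)+(8/3))/4³ = 40/27 kN
  M_A = Pab²/L² = 2·(4/3)·(8/3)²/4² = 32/27 kN·m
  R_B = Pa²(a+3b)/L³ = 2·(4/3)²·((4/3)+3·(8/3))/4³ = 14/27 kN
  M_B = -Pa²b/L² = -2·(4/3)²·(8/3)/4² = -16/27 kN·m
Superposition: R_A = 67/27 kN, M_A = 59/27 kN·m, R_B = -13/27 kN, M_B = -16/27 kN·m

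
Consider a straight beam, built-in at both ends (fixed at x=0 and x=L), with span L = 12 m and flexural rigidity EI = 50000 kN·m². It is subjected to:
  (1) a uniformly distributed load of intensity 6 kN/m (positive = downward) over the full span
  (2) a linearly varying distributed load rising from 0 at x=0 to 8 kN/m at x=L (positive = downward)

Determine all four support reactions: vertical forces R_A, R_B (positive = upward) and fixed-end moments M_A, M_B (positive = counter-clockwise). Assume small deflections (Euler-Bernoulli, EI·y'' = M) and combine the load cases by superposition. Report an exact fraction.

R_A = 252/5 kN, M_A = 552/5 kN·m, R_B = 348/5 kN, M_B = -648/5 kN·m

Load 1 — uniform load w=6 kN/m over full span:
  R_A = wL/2 = 6·12/2 = 36 kN
  M_A = wL²/12 = 6·12²/12 = 72 kN·m
  R_B = wL/2 = 6·12/2 = 36 kN
  M_B = -wL²/12 = -6·12²/12 = -72 kN·m
Load 2 — triangular load w₀=8 kN/m (0→w₀ over full span):
  R_A = 3w₀L/20 = 3·8·12/20 = 72/5 kN
  M_A = w₀L²/30 = 8·12²/30 = 192/5 kN·m
  R_B = 7w₀L/20 = 7·8·12/20 = 168/5 kN
  M_B = -w₀L²/20 = -8·12²/20 = -288/5 kN·m
Superposition: R_A = 252/5 kN, M_A = 552/5 kN·m, R_B = 348/5 kN, M_B = -648/5 kN·m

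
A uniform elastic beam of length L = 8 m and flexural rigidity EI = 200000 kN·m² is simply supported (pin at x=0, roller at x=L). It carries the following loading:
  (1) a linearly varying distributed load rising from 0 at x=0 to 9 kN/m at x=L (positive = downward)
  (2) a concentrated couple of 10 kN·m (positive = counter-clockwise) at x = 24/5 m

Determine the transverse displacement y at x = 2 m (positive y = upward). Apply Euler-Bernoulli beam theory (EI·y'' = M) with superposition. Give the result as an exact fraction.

Load 1 — triangular load w₀=9 kN/m (0→w₀ over full span):
  y_1 = -w₀x(7L⁴-10L²x²+3x⁴)/(360LEI) = -9·2·(7·8⁴-10·8²·2²+3·2⁴)/(360·8·200000) = -327/400000 m
Load 2 — applied couple M₀=10 kN·m at a=24/5 m (b=L-a=16/5):
  y_2 = (M₀x³/(6L)+C₁x)/EI  [x≤a] with C₁=M₀(3b²-L²)/(6L)=-104/15 = (10·2³/(6·8)+(-104/15)·2)/200000 = -61/1000000 m
Superposition: y = Σ y_i = -1757/2000000 m ≈ -0.000879 m

y(2) = -1757/2000000 m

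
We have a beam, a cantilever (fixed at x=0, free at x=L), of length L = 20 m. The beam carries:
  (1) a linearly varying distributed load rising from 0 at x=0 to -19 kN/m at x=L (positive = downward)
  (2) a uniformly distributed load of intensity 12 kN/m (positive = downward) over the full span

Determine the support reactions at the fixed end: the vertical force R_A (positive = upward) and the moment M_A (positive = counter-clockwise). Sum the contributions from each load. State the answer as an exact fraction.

Load 1 — triangular load w₀=-19 kN/m (0→w₀ over full span):
  R_A = w₀L/2 = (-19)·20/2 = -190 kN
  M_A = w₀L²/3 = (-19)·20²/3 = -7600/3 kN·m
Load 2 — uniform load w=12 kN/m over full span:
  R_A = wL = 12·20 = 240 kN
  M_A = wL²/2 = 12·20²/2 = 2400 kN·m
Superposition: R_A = 50 kN, M_A = -400/3 kN·m

R_A = 50 kN, M_A = -400/3 kN·m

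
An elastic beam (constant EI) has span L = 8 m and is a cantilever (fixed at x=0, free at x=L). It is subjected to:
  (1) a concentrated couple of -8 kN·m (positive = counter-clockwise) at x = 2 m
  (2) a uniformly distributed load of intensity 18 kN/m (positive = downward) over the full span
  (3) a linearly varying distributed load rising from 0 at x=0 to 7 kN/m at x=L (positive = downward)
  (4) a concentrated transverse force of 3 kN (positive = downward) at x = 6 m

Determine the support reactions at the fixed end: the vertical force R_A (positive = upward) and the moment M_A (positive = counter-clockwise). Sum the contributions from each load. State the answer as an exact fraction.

Load 1 — applied couple M₀=-8 kN·m at a=2 m (b=L-a=6):
  R_A = 0 kN
  M_A = -M₀ = -(-8) = 8 kN·m
Load 2 — uniform load w=18 kN/m over full span:
  R_A = wL = 18·8 = 144 kN
  M_A = wL²/2 = 18·8²/2 = 576 kN·m
Load 3 — triangular load w₀=7 kN/m (0→w₀ over full span):
  R_A = w₀L/2 = 7·8/2 = 28 kN
  M_A = w₀L²/3 = 7·8²/3 = 448/3 kN·m
Load 4 — point force P=3 kN at a=6 m (b=L-a=2):
  R_A = P = 3 kN
  M_A = Pa = 3·6 = 18 kN·m
Superposition: R_A = 175 kN, M_A = 2254/3 kN·m

R_A = 175 kN, M_A = 2254/3 kN·m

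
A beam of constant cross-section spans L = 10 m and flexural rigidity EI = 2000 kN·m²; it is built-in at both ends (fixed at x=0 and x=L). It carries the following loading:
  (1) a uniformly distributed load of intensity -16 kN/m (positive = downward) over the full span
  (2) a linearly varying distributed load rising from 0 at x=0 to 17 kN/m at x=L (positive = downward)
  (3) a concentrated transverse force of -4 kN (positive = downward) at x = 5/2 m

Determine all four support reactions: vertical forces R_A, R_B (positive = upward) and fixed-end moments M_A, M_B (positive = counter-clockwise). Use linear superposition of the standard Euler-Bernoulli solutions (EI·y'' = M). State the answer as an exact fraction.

Load 1 — uniform load w=-16 kN/m over full span:
  R_A = wL/2 = (-16)·10/2 = -80 kN
  M_A = wL²/12 = (-16)·10²/12 = -400/3 kN·m
  R_B = wL/2 = (-16)·10/2 = -80 kN
  M_B = -wL²/12 = -(-16)·10²/12 = 400/3 kN·m
Load 2 — triangular load w₀=17 kN/m (0→w₀ over full span):
  R_A = 3w₀L/20 = 3·17·10/20 = 51/2 kN
  M_A = w₀L²/30 = 17·10²/30 = 170/3 kN·m
  R_B = 7w₀L/20 = 7·17·10/20 = 119/2 kN
  M_B = -w₀L²/20 = -17·10²/20 = -85 kN·m
Load 3 — point force P=-4 kN at a=5/2 m (b=L-a=15/2):
  R_A = Pb²(3a+b)/L³ = (-4)·(15/2)²·(3·(5/2)+(15/2))/10³ = -27/8 kN
  M_A = Pab²/L² = (-4)·(5/2)·(15/2)²/10² = -45/8 kN·m
  R_B = Pa²(a+3b)/L³ = (-4)·(5/2)²·((5/2)+3·(15/2))/10³ = -5/8 kN
  M_B = -Pa²b/L² = -(-4)·(5/2)²·(15/2)/10² = 15/8 kN·m
Superposition: R_A = -463/8 kN, M_A = -1975/24 kN·m, R_B = -169/8 kN, M_B = 1205/24 kN·m

R_A = -463/8 kN, M_A = -1975/24 kN·m, R_B = -169/8 kN, M_B = 1205/24 kN·m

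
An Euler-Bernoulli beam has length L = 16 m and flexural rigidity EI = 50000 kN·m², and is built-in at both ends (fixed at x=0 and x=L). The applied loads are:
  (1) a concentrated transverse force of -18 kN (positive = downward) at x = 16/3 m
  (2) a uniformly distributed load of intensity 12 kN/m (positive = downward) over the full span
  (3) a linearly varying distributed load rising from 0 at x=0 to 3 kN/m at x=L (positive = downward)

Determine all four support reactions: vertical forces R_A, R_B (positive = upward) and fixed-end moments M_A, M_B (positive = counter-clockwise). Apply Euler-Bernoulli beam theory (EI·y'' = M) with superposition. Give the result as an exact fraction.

Load 1 — point force P=-18 kN at a=16/3 m (b=L-a=32/3):
  R_A = Pb²(3a+b)/L³ = (-18)·(32/3)²·(3·(16/3)+(32/3))/16³ = -40/3 kN
  M_A = Pab²/L² = (-18)·(16/3)·(32/3)²/16² = -128/3 kN·m
  R_B = Pa²(a+3b)/L³ = (-18)·(16/3)²·((16/3)+3·(32/3))/16³ = -14/3 kN
  M_B = -Pa²b/L² = -(-18)·(16/3)²·(32/3)/16² = 64/3 kN·m
Load 2 — uniform load w=12 kN/m over full span:
  R_A = wL/2 = 12·16/2 = 96 kN
  M_A = wL²/12 = 12·16²/12 = 256 kN·m
  R_B = wL/2 = 12·16/2 = 96 kN
  M_B = -wL²/12 = -12·16²/12 = -256 kN·m
Load 3 — triangular load w₀=3 kN/m (0→w₀ over full span):
  R_A = 3w₀L/20 = 3·3·16/20 = 36/5 kN
  M_A = w₀L²/30 = 3·16²/30 = 128/5 kN·m
  R_B = 7w₀L/20 = 7·3·16/20 = 84/5 kN
  M_B = -w₀L²/20 = -3·16²/20 = -192/5 kN·m
Superposition: R_A = 1348/15 kN, M_A = 3584/15 kN·m, R_B = 1622/15 kN, M_B = -4096/15 kN·m

R_A = 1348/15 kN, M_A = 3584/15 kN·m, R_B = 1622/15 kN, M_B = -4096/15 kN·m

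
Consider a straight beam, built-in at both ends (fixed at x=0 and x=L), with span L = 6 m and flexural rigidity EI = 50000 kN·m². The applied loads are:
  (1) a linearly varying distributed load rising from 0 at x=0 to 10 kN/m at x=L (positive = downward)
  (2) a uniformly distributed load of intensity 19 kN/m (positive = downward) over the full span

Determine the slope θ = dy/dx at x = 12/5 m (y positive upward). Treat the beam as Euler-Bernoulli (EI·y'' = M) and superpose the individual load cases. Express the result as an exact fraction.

Load 1 — triangular load w₀=10 kN/m (0→w₀ over full span):
  θ_1 = -w₀(2x(L-x)(L-2x)(x+2L)+x²(L-x)²)/(120LEI) = -10·(2·(12/5)·(6-(12/5))·(6-2·(12/5))·((12/5)+2·6)+(12/5)²·(6-(12/5))²)/(120·6·50000) = -81/781250 rad
Load 2 — uniform load w=19 kN/m over full span:
  θ_2 = -wx(L-x)(L-2x)/(12EI) = -19·(12/5)·(6-(12/5))·(6-2·(12/5))/(12·50000) = -513/1562500 rad
Superposition: θ = Σ θ_i = -27/62500 rad ≈ -0.000432 rad

θ(12/5) = -27/62500 rad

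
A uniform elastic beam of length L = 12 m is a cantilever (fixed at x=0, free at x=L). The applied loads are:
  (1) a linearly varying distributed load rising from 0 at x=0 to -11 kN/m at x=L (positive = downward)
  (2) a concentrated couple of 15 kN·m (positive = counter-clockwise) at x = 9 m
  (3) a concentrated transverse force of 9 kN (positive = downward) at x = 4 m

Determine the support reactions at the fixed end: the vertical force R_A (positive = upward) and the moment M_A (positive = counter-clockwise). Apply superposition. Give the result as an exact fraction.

Load 1 — triangular load w₀=-11 kN/m (0→w₀ over full span):
  R_A = w₀L/2 = (-11)·12/2 = -66 kN
  M_A = w₀L²/3 = (-11)·12²/3 = -528 kN·m
Load 2 — applied couple M₀=15 kN·m at a=9 m (b=L-a=3):
  R_A = 0 kN
  M_A = -M₀ = -15 kN·m
Load 3 — point force P=9 kN at a=4 m (b=L-a=8):
  R_A = P = 9 kN
  M_A = Pa = 9·4 = 36 kN·m
Superposition: R_A = -57 kN, M_A = -507 kN·m

R_A = -57 kN, M_A = -507 kN·m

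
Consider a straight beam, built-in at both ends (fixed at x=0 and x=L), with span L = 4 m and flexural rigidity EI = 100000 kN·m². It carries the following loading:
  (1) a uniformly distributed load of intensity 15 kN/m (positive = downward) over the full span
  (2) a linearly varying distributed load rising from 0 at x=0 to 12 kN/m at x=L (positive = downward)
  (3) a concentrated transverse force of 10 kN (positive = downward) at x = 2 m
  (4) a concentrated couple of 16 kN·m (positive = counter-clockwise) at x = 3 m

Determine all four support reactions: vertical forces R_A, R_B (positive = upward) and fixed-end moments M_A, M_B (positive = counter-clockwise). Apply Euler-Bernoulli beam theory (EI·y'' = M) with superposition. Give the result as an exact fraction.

R_A = 467/10 kN, M_A = 182/5 kN·m, R_B = 473/10 kN, M_B = -188/5 kN·m

Load 1 — uniform load w=15 kN/m over full span:
  R_A = wL/2 = 15·4/2 = 30 kN
  M_A = wL²/12 = 15·4²/12 = 20 kN·m
  R_B = wL/2 = 15·4/2 = 30 kN
  M_B = -wL²/12 = -15·4²/12 = -20 kN·m
Load 2 — triangular load w₀=12 kN/m (0→w₀ over full span):
  R_A = 3w₀L/20 = 3·12·4/20 = 36/5 kN
  M_A = w₀L²/30 = 12·4²/30 = 32/5 kN·m
  R_B = 7w₀L/20 = 7·12·4/20 = 84/5 kN
  M_B = -w₀L²/20 = -12·4²/20 = -48/5 kN·m
Load 3 — point force P=10 kN at a=2 m (b=L-a=2):
  R_A = Pb²(3a+b)/L³ = 10·2²·(3·2+2)/4³ = 5 kN
  M_A = Pab²/L² = 10·2·2²/4² = 5 kN·m
  R_B = Pa²(a+3b)/L³ = 10·2²·(2+3·2)/4³ = 5 kN
  M_B = -Pa²b/L² = -10·2²·2/4² = -5 kN·m
Load 4 — applied couple M₀=16 kN·m at a=3 m (b=L-a=1):
  R_A = 6M₀ab/L³ = 6·16·3·1/4³ = 9/2 kN
  M_A = M₀b(2a-b)/L² = 16·1·(2·3-1)/4² = 5 kN·m
  R_B = -6M₀ab/L³ = -6·16·3·1/4³ = -9/2 kN
  M_B = M₀a(2b-a)/L² = 16·3·(2·1-3)/4² = -3 kN·m
Superposition: R_A = 467/10 kN, M_A = 182/5 kN·m, R_B = 473/10 kN, M_B = -188/5 kN·m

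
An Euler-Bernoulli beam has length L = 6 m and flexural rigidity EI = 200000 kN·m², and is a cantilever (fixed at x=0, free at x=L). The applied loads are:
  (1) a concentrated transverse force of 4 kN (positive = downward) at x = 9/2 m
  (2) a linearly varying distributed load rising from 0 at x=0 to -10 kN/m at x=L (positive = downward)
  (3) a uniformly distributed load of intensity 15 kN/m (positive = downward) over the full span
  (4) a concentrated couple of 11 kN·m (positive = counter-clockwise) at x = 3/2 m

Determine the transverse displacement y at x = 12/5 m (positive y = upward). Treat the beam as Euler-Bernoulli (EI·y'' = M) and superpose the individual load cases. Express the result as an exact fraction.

Load 1 — point force P=4 kN at a=9/2 m (b=L-a=3/2):
  y_1 = -Px²(3a-x)/(6EI)  [x≤a] = -4·(12/5)²·(3·(9/2)-(12/5))/(6·200000) = -333/1562500 m
Load 2 — triangular load w₀=-10 kN/m (0→w₀ over full span):
  y_2 = (w₀Lx³/12-w₀L²x²/6-w₀x⁵/(120L))/EI = ((-10)·6·(12/5)³/12-(-10)·6²·(12/5)²/6-(-10)·(12/5)⁵/(120·6))/200000 = 13554/9765625 m
Load 3 — uniform load w=15 kN/m over full span:
  y_3 = -wx²(x²-4Lx+6L²)/(24EI) = -15·(12/5)²·((12/5)²-4·6·(12/5)+6·6²)/(24·200000) = -4617/1562500 m
Load 4 — applied couple M₀=11 kN·m at a=3/2 m (b=L-a=9/2):
  y_4 = M₀a(2x-a)/(2EI)  [x>a] = 11·(3/2)·(2·(12/5)-(3/2))/(2·200000) = 1089/8000000 m
Superposition: y = Σ y_i = -8219727/5000000000 m ≈ -0.001644 m

y(12/5) = -8219727/5000000000 m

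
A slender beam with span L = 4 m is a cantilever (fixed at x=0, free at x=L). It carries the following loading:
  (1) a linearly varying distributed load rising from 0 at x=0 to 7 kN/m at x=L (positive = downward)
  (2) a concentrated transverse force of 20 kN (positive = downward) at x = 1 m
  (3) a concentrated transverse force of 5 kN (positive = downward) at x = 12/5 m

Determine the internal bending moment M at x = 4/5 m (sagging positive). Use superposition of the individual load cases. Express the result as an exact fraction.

M(4/5) = -14356/375 kN·m

Load 1 — triangular load w₀=7 kN/m (0→w₀ over full span):
  M_1 = w₀Lx/2 - w₀L²/3 - w₀x³/(6L) = 7·4·(4/5)/2 - 7·4²/3 - 7·(4/5)³/(6·4) = -9856/375 kN·m
Load 2 — point force P=20 kN at a=1 m (b=L-a=3):
  M_2 = -P(a-x)  [x≤a] = -20·(1-(4/5)) = -4 kN·m
Load 3 — point force P=5 kN at a=12/5 m (b=L-a=8/5):
  M_3 = -P(a-x)  [x≤a] = -5·((12/5)-(4/5)) = -8 kN·m
Superposition: M = Σ M_i = -14356/375 kN·m ≈ -38.282667 kN·m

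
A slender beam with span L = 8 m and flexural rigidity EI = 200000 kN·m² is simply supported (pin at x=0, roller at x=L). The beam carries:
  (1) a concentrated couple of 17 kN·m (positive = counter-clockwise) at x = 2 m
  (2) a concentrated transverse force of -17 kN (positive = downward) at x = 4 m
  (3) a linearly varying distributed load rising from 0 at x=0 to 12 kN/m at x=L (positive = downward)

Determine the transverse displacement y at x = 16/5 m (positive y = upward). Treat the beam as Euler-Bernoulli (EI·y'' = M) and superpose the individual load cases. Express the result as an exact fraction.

y(16/5) = -1844429/4687500000 m

Load 1 — applied couple M₀=17 kN·m at a=2 m (b=L-a=6):
  y_1 = (M₀x³/(6L)-M₀(x-a)²/2+C₁x)/EI  [x>a] with C₁=M₀(3b²-L²)/(6L)=187/12 = (17·(16/5)³/(6·8)-17·((16/5)-2)²/2+(187/12)·(16/5))/200000 = 3077/12500000 m
Load 2 — point force P=-17 kN at a=4 m (b=L-a=4):
  y_2 = -Pbx(L²-b²-x²)/(6LEI)  [x≤a] = -(-17)·4·(16/5)·(8²-4²-(16/5)²)/(6·8·200000) = 1003/1171875 m
Load 3 — triangular load w₀=12 kN/m (0→w₀ over full span):
  y_3 = -w₀x(7L⁴-10L²x²+3x⁴)/(360LEI) = -12·(16/5)·(7·8⁴-10·8²·(16/5)²+3·(16/5)⁴)/(360·8·200000) = -73024/48828125 m
Superposition: y = Σ y_i = -1844429/4687500000 m ≈ -0.000393 m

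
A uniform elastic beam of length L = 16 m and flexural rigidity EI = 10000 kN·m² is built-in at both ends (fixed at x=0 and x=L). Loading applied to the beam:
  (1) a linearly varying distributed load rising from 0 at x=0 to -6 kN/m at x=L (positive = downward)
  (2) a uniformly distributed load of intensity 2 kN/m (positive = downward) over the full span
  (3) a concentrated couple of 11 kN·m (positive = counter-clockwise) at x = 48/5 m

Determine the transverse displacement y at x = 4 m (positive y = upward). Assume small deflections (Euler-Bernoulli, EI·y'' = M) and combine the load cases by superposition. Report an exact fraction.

Load 1 — triangular load w₀=-6 kN/m (0→w₀ over full span):
  y_1 = -w₀x²(L-x)²(x+2L)/(120LEI) = -(-6)·4²·(16-4)²·(4+2·16)/(120·16·10000) = 81/3125 m
Load 2 — uniform load w=2 kN/m over full span:
  y_2 = -wx²(L-x)²/(24EI) = -2·4²·(16-4)²/(24·10000) = -12/625 m
Load 3 — applied couple M₀=11 kN·m at a=48/5 m (b=L-a=32/5):
  y_3 = (R_Ax³/6 - M_Ax²/2)/EI  [x≤a] with R_A=99/100, M_A=88/25 = ((99/100)·4³/6 - (88/25)·4²/2)/10000 = -11/6250 m
Superposition: y = Σ y_i = 31/6250 m ≈ 0.004960 m

y(4) = 31/6250 m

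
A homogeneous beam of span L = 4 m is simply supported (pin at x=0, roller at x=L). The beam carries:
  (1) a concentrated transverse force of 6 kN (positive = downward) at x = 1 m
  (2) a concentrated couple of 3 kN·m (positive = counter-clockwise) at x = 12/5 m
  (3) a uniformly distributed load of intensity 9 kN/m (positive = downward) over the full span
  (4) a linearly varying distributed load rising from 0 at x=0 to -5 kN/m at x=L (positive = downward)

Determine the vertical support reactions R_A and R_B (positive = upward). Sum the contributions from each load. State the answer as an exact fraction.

R_A = 239/12 kN, R_B = 145/12 kN

Load 1 — point force P=6 kN at a=1 m (b=L-a=3):
  R_A = Pb/L = 6·3/4 = 9/2 kN
  R_B = Pa/L = 6·1/4 = 3/2 kN
Load 2 — applied couple M₀=3 kN·m at a=12/5 m (b=L-a=8/5):
  R_A = M₀/L = 3/4 kN
  R_B = -M₀/L = -3/4 kN
Load 3 — uniform load w=9 kN/m over full span:
  R_A = wL/2 = 9·4/2 = 18 kN
  R_B = wL/2 = 9·4/2 = 18 kN
Load 4 — triangular load w₀=-5 kN/m (0→w₀ over full span):
  R_A = w₀L/6 = (-5)·4/6 = -10/3 kN
  R_B = w₀L/3 = (-5)·4/3 = -20/3 kN
Superposition: R_A = 239/12 kN, R_B = 145/12 kN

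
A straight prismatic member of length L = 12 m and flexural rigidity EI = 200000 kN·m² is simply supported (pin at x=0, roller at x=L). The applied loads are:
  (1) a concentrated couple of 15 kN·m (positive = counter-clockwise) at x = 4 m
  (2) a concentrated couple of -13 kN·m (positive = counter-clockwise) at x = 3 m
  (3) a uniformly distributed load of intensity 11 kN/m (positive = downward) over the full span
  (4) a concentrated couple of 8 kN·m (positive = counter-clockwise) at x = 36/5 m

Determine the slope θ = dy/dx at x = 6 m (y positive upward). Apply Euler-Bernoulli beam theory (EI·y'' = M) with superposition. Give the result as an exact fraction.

θ(6) = 1561/40000000 rad

Load 1 — applied couple M₀=15 kN·m at a=4 m (b=L-a=8):
  θ_1 = (M₀x²/(2L)-M₀(x-a)+C₁)/EI  [x>a] with C₁=M₀(3b²-L²)/(6L)=10 = (15·6²/(2·12)-15·(6-4)+10)/200000 = 1/80000 rad
Load 2 — applied couple M₀=-13 kN·m at a=3 m (b=L-a=9):
  θ_2 = (M₀x²/(2L)-M₀(x-a)+C₁)/EI  [x>a] with C₁=M₀(3b²-L²)/(6L)=-143/8 = ((-13)·6²/(2·12)-(-13)·(6-3)+(-143/8))/200000 = 13/1600000 rad
Load 3 — uniform load w=11 kN/m over full span:
  θ_3 = -w(L³-6Lx²+4x³)/(24EI) = -11·(12³-6·12·6²+4·6³)/(24·200000) = 0 rad
Load 4 — applied couple M₀=8 kN·m at a=36/5 m (b=L-a=24/5):
  θ_4 = (M₀x²/(2L)+C₁)/EI  [x≤a] with C₁=M₀(3b²-L²)/(6L)=-208/25 = (8·6²/(2·12)+(-208/25))/200000 = 23/1250000 rad
Superposition: θ = Σ θ_i = 1561/40000000 rad ≈ 0.000039 rad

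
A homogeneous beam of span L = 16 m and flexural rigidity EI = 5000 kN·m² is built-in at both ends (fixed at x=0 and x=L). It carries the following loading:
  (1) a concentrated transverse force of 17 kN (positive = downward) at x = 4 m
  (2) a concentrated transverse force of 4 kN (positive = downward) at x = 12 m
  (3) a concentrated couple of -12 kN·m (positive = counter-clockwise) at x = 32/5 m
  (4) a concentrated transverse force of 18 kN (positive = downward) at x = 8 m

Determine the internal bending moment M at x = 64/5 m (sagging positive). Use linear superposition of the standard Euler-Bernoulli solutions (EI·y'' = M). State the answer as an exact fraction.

M(64/5) = -5017/500 kN·m

Load 1 — point force P=17 kN at a=4 m (b=L-a=12):
  M_1 = Pa²(a+3b)(L-x)/L³ - Pa²b/L²  [x>a] = 17·4²·(4+3·12)·(16-(64/5))/16³ - 17·4²·12/16² = -17/4 kN·m
Load 2 — point force P=4 kN at a=12 m (b=L-a=4):
  M_2 = Pa²(a+3b)(L-x)/L³ - Pa²b/L²  [x>a] = 4·12²·(12+3·4)·(16-(64/5))/16³ - 4·12²·4/16² = 9/5 kN·m
Load 3 — applied couple M₀=-12 kN·m at a=32/5 m (b=L-a=48/5):
  M_3 = R_Ax - M_A - M₀  [x>a] with R_A=-27/25, M_A=-36/25 = (-27/25)·(64/5) - (-36/25) - (-12) = -48/125 kN·m
Load 4 — point force P=18 kN at a=8 m (b=L-a=8):
  M_4 = Pa²(a+3b)(L-x)/L³ - Pa²b/L²  [x>a] = 18·8²·(8+3·8)·(16-(64/5))/16³ - 18·8²·8/16² = -36/5 kN·m
Superposition: M = Σ M_i = -5017/500 kN·m ≈ -10.034000 kN·m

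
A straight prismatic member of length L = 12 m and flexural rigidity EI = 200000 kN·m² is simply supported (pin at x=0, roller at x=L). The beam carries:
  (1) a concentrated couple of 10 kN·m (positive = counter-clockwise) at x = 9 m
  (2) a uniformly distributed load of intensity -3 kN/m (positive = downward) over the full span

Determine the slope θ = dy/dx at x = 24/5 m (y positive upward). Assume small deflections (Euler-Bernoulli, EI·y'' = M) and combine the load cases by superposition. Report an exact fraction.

Load 1 — applied couple M₀=10 kN·m at a=9 m (b=L-a=3):
  θ_1 = (M₀x²/(2L)+C₁)/EI  [x≤a] with C₁=M₀(3b²-L²)/(6L)=-65/4 = (10·(24/5)²/(2·12)+(-65/4))/200000 = -133/4000000 rad
Load 2 — uniform load w=-3 kN/m over full span:
  θ_2 = -w(L³-6Lx²+4x³)/(24EI) = -(-3)·(12³-6·12·(24/5)²+4·(24/5)³)/(24·200000) = 999/3125000 rad
Superposition: θ = Σ θ_i = 28643/100000000 rad ≈ 0.000286 rad

θ(24/5) = 28643/100000000 rad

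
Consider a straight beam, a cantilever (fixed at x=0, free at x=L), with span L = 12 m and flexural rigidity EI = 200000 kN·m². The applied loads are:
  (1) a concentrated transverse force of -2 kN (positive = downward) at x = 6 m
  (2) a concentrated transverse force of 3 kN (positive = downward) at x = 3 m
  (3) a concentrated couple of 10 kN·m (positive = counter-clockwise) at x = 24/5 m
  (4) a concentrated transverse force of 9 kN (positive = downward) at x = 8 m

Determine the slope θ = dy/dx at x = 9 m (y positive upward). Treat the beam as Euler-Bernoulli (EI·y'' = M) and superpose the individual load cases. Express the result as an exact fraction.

Load 1 — point force P=-2 kN at a=6 m (b=L-a=6):
  θ_1 = -Pa²/(2EI)  [x>a] = -(-2)·6²/(2·200000) = 9/50000 rad
Load 2 — point force P=3 kN at a=3 m (b=L-a=9):
  θ_2 = -Pa²/(2EI)  [x>a] = -3·3²/(2·200000) = -27/400000 rad
Load 3 — applied couple M₀=10 kN·m at a=24/5 m (b=L-a=36/5):
  θ_3 = M₀a/EI  [x>a] = 10·(24/5)/200000 = 3/12500 rad
Load 4 — point force P=9 kN at a=8 m (b=L-a=4):
  θ_4 = -Pa²/(2EI)  [x>a] = -9·8²/(2·200000) = -9/6250 rad
Superposition: θ = Σ θ_i = -87/80000 rad ≈ -0.001087 rad

θ(9) = -87/80000 rad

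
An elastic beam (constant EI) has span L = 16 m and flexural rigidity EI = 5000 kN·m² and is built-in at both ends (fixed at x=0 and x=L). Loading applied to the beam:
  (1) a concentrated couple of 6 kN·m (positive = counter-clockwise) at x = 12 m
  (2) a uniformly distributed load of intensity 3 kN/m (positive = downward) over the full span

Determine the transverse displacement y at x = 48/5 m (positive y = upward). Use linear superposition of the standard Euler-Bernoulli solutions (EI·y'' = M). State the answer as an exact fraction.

y(48/5) = -38754/390625 m

Load 1 — applied couple M₀=6 kN·m at a=12 m (b=L-a=4):
  y_1 = (R_Ax³/6 - M_Ax²/2)/EI  [x≤a] with R_A=27/64, M_A=15/8 = ((27/64)·(48/5)³/6 - (15/8)·(48/5)²/2)/5000 = -378/78125 m
Load 2 — uniform load w=3 kN/m over full span:
  y_2 = -wx²(L-x)²/(24EI) = -3·(48/5)²·(16-(48/5))²/(24·5000) = -36864/390625 m
Superposition: y = Σ y_i = -38754/390625 m ≈ -0.099210 m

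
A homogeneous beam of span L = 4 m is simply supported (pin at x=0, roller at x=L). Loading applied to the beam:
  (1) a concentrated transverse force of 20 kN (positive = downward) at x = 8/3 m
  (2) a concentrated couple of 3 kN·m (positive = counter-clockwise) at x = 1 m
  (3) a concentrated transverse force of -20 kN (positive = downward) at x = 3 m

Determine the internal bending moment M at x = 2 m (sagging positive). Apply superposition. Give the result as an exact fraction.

Load 1 — point force P=20 kN at a=8/3 m (b=L-a=4/3):
  M_1 = Pbx/L  [x≤a] = 20·(4/3)·2/4 = 40/3 kN·m
Load 2 — applied couple M₀=3 kN·m at a=1 m (b=L-a=3):
  M_2 = M₀x/L - M₀  [x>a] = 3·2/4 - 3 = -3/2 kN·m
Load 3 — point force P=-20 kN at a=3 m (b=L-a=1):
  M_3 = Pbx/L  [x≤a] = (-20)·1·2/4 = -10 kN·m
Superposition: M = Σ M_i = 11/6 kN·m ≈ 1.833333 kN·m

M(2) = 11/6 kN·m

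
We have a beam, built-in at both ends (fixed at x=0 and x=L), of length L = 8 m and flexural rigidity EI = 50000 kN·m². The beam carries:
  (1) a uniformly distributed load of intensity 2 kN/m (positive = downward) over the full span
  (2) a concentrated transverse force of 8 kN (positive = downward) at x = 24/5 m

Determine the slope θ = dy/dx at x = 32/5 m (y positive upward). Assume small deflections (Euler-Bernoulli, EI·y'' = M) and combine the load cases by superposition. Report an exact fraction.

θ(32/5) = 3184/9765625 rad

Load 1 — uniform load w=2 kN/m over full span:
  θ_1 = -wx(L-x)(L-2x)/(12EI) = -2·(32/5)·(8-(32/5))·(8-2·(32/5))/(12·50000) = 64/390625 rad
Load 2 — point force P=8 kN at a=24/5 m (b=L-a=16/5):
  θ_2 = Pa²(L-x)(2bL-(3b+a)(L-x))/(2L³EI)  [x>a] = 8·(24/5)²·(8-(32/5))·(2·(16/5)·8-(3·(16/5)+(24/5))·(8-(32/5)))/(2·8³·50000) = 1584/9765625 rad
Superposition: θ = Σ θ_i = 3184/9765625 rad ≈ 0.000326 rad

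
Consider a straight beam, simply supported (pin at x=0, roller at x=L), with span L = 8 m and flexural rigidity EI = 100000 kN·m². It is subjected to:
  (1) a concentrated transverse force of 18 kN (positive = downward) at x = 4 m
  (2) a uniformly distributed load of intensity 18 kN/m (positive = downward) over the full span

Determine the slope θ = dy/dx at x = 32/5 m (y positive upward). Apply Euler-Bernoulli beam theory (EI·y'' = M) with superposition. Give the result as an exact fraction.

θ(32/5) = 5697/1562500 rad

Load 1 — point force P=18 kN at a=4 m (b=L-a=4):
  θ_1 = -Pa(2L²-6Lx+3x²+a²)/(6LEI)  [x>a] = -18·4·(2·8²-6·8·(32/5)+3·(32/5)²+4²)/(6·8·100000) = 189/312500 rad
Load 2 — uniform load w=18 kN/m over full span:
  θ_2 = -w(L³-6Lx²+4x³)/(24EI) = -18·(8³-6·8·(32/5)²+4·(32/5)³)/(24·100000) = 1188/390625 rad
Superposition: θ = Σ θ_i = 5697/1562500 rad ≈ 0.003646 rad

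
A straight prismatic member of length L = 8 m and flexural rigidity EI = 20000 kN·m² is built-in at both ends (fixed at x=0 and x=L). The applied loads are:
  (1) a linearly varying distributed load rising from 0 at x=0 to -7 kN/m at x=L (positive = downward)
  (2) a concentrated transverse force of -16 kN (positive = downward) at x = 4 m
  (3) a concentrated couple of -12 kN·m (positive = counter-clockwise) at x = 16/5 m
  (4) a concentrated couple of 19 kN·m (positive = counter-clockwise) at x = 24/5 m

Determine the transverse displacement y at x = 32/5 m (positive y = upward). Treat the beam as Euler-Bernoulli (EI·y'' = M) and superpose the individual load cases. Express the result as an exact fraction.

Load 1 — triangular load w₀=-7 kN/m (0→w₀ over full span):
  y_1 = -w₀x²(L-x)²(x+2L)/(120LEI) = -(-7)·(32/5)²·(8-(32/5))²·((32/5)+2·8)/(120·8·20000) = 25088/29296875 m
Load 2 — point force P=-16 kN at a=4 m (b=L-a=4):
  y_2 = -Pa²(L-x)²(3bL-(3b+a)(L-x))/(6L³EI)  [x>a] = -(-16)·4²·(8-(32/5))²·(3·4·8-(3·4+4)·(8-(32/5)))/(6·8³·20000) = 176/234375 m
Load 3 — applied couple M₀=-12 kN·m at a=16/5 m (b=L-a=24/5):
  y_3 = (R_Ax³/6 - M_Ax²/2 - M₀(x-a)²/2)/EI  [x>a] with R_A=-54/25, M_A=-36/25 = ((-54/25)·(32/5)³/6 - (-36/25)·(32/5)²/2 - (-12)·((32/5)-(16/5))²/2)/20000 = -336/1953125 m
Load 4 — applied couple M₀=19 kN·m at a=24/5 m (b=L-a=16/5):
  y_4 = (R_Ax³/6 - M_Ax²/2 - M₀(x-a)²/2)/EI  [x>a] with R_A=171/50, M_A=152/25 = ((171/50)·(32/5)³/6 - (152/25)·(32/5)²/2 - 19·((32/5)-(24/5))²/2)/20000 = 57/1953125 m
Superposition: y = Σ y_i = 14301/9765625 m ≈ 0.001464 m

y(32/5) = 14301/9765625 m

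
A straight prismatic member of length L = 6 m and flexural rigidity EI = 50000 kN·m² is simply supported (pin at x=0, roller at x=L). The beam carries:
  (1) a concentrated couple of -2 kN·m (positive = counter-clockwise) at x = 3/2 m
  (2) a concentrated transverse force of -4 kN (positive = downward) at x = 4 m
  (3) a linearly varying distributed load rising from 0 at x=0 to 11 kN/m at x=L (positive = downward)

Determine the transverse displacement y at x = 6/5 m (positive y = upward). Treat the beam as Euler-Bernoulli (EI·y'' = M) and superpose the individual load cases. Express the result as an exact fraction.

Load 1 — applied couple M₀=-2 kN·m at a=3/2 m (b=L-a=9/2):
  y_1 = (M₀x³/(6L)+C₁x)/EI  [x≤a] with C₁=M₀(3b²-L²)/(6L)=-11/8 = ((-2)·(6/5)³/(6·6)+(-11/8)·(6/5))/50000 = -873/25000000 m
Load 2 — point force P=-4 kN at a=4 m (b=L-a=2):
  y_2 = -Pbx(L²-b²-x²)/(6LEI)  [x≤a] = -(-4)·2·(6/5)·(6²-2²-(6/5)²)/(6·6·50000) = 191/1171875 m
Load 3 — triangular load w₀=11 kN/m (0→w₀ over full span):
  y_3 = -w₀x(7L⁴-10L²x²+3x⁴)/(360LEI) = -11·(6/5)·(7·6⁴-10·6²·(6/5)²+3·(6/5)⁴)/(360·6·50000) = -51084/48828125 m
Superposition: y = Σ y_i = -8607503/9375000000 m ≈ -0.000918 m

y(6/5) = -8607503/9375000000 m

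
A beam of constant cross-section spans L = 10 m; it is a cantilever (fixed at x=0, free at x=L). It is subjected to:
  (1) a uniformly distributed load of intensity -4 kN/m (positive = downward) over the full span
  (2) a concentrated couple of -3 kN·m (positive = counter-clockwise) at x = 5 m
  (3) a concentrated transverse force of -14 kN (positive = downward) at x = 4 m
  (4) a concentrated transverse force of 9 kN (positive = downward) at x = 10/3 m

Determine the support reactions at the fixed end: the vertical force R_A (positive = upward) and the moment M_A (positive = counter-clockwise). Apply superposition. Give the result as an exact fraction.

Load 1 — uniform load w=-4 kN/m over full span:
  R_A = wL = (-4)·10 = -40 kN
  M_A = wL²/2 = (-4)·10²/2 = -200 kN·m
Load 2 — applied couple M₀=-3 kN·m at a=5 m (b=L-a=5):
  R_A = 0 kN
  M_A = -M₀ = -(-3) = 3 kN·m
Load 3 — point force P=-14 kN at a=4 m (b=L-a=6):
  R_A = P = (-14) = -14 kN
  M_A = Pa = (-14)·4 = -56 kN·m
Load 4 — point force P=9 kN at a=10/3 m (b=L-a=20/3):
  R_A = P = 9 kN
  M_A = Pa = 9·(10/3) = 30 kN·m
Superposition: R_A = -45 kN, M_A = -223 kN·m

R_A = -45 kN, M_A = -223 kN·m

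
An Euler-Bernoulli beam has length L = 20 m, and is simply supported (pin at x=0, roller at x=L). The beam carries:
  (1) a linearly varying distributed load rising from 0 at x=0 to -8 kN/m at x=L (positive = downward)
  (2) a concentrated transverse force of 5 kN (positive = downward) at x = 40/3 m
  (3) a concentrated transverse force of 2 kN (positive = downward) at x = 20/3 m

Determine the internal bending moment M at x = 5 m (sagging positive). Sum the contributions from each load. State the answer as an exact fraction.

Load 1 — triangular load w₀=-8 kN/m (0→w₀ over full span):
  M_1 = w₀Lx/6 - w₀x³/(6L) = (-8)·20·5/6 - (-8)·5³/(6·20) = -125 kN·m
Load 2 — point force P=5 kN at a=40/3 m (b=L-a=20/3):
  M_2 = Pbx/L  [x≤a] = 5·(20/3)·5/20 = 25/3 kN·m
Load 3 — point force P=2 kN at a=20/3 m (b=L-a=40/3):
  M_3 = Pbx/L  [x≤a] = 2·(40/3)·5/20 = 20/3 kN·m
Superposition: M = Σ M_i = -110 kN·m ≈ -110.000000 kN·m

M(5) = -110 kN·m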